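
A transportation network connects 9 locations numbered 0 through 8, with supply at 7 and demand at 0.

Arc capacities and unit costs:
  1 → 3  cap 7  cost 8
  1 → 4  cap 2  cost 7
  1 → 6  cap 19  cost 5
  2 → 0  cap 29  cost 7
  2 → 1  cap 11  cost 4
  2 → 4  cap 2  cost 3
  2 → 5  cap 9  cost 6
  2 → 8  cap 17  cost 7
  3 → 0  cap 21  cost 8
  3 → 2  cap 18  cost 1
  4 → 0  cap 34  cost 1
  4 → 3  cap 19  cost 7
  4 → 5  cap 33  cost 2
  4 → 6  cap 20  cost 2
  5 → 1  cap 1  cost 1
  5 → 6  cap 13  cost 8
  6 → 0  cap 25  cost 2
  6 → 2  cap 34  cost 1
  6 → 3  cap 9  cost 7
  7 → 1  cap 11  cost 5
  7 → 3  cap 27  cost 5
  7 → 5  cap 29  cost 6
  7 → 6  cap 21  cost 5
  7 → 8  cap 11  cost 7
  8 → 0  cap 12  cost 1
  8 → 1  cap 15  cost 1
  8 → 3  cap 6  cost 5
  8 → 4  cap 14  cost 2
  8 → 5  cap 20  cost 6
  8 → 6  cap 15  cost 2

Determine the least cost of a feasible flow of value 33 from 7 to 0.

Minimum cost for 33 units: 245

shortest-cost path #1: 7→6→0 push 21 @ unit cost 7 (adds 147)
shortest-cost path #2: 7→8→0 push 11 @ unit cost 8 (adds 88)
shortest-cost path #3: 7→3→2→4→0 push 1 @ unit cost 10 (adds 10)
total cost = 245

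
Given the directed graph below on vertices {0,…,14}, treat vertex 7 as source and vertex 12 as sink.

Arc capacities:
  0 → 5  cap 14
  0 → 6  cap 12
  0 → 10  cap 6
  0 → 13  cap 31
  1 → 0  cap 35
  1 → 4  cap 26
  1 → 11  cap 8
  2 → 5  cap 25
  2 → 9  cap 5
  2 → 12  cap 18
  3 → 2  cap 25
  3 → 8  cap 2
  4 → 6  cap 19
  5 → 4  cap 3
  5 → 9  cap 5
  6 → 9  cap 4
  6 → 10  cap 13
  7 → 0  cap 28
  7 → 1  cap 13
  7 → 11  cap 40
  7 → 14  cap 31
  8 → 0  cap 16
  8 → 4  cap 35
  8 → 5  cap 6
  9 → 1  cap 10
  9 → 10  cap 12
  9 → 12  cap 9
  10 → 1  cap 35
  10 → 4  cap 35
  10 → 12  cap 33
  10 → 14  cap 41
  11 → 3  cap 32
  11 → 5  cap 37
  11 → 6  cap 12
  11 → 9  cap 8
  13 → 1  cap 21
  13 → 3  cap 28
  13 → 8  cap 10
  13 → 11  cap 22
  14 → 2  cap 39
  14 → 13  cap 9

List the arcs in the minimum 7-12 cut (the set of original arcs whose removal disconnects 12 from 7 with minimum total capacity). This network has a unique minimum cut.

augment #1: 7→0→10→12 push 6
augment #2: 7→11→9→12 push 8
augment #3: 7→14→2→12 push 18
augment #4: 7→0→5→9→12 push 1
augment #5: 7→0→6→10→12 push 12
augment #6: 7→11→6→10→12 push 1
augment #7: 7→0→5→9→10→12 push 4
augment #8: 7→11→6→9→10→12 push 4
augment #9: 7→14→2→9→10→12 push 4
max flow = 58; residual-reachable set from 7 gives S-side
cut edges (S→T): {(0,10), (2,12), (6,10), (9,10), (9,12)} total cap 58

Min-cut arcs: {(0,10), (2,12), (6,10), (9,10), (9,12)} (total capacity 58)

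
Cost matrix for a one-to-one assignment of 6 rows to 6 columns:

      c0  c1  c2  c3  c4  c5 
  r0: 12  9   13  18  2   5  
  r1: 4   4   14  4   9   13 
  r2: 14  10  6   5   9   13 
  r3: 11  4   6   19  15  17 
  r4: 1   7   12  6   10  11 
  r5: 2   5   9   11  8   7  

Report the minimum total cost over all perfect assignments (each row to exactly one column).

Minimum assignment cost: 24

optimal assignment: row0→col4 (cost 2), row1→col3 (cost 4), row2→col2 (cost 6), row3→col1 (cost 4), row4→col0 (cost 1), row5→col5 (cost 7)
total = 2 + 4 + 6 + 4 + 1 + 7 = 24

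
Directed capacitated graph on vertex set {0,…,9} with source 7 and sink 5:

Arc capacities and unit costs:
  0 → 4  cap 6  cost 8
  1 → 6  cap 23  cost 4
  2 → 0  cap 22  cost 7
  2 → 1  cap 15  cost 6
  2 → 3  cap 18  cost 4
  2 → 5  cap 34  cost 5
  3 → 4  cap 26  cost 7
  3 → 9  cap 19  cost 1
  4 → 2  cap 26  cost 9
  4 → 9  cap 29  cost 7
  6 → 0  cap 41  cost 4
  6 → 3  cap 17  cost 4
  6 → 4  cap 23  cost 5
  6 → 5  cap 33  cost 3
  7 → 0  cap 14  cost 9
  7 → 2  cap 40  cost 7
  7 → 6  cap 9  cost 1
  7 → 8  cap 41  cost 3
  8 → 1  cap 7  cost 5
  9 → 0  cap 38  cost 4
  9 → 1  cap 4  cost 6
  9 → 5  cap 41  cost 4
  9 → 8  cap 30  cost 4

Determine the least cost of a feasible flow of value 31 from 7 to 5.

shortest-cost path #1: 7→6→5 push 9 @ unit cost 4 (adds 36)
shortest-cost path #2: 7→2→5 push 22 @ unit cost 12 (adds 264)
total cost = 300

Minimum cost for 31 units: 300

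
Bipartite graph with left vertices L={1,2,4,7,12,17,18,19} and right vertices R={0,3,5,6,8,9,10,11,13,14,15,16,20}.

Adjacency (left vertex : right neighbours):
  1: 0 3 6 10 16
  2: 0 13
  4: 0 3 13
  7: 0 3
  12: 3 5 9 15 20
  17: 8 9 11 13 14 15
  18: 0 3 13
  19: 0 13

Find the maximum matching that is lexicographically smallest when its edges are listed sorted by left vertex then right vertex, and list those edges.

Lex-smallest maximum matching: {(1,6), (2,0), (4,3), (12,5), (17,8), (18,13)}

|M| = 6 (so the lex-smallest maximum matching has 6 edges)
process left vertices in ascending order; for each, take the smallest-labelled available neighbour that still permits 6 edges overall, or leave it unmatched if none does
lex-smallest matching: {1-6, 2-0, 4-3, 12-5, 17-8, 18-13}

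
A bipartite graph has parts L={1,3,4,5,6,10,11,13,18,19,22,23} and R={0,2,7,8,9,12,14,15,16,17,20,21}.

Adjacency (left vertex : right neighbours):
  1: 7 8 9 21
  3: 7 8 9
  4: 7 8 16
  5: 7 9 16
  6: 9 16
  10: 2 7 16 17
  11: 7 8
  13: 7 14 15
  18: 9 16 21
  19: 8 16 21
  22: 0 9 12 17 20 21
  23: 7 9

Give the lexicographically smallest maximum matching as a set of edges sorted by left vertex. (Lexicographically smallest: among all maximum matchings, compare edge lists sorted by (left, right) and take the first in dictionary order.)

Lex-smallest maximum matching: {(1,7), (3,8), (4,16), (5,9), (10,2), (13,14), (18,21), (22,0)}

|M| = 8 (so the lex-smallest maximum matching has 8 edges)
process left vertices in ascending order; for each, take the smallest-labelled available neighbour that still permits 8 edges overall, or leave it unmatched if none does
lex-smallest matching: {1-7, 3-8, 4-16, 5-9, 10-2, 13-14, 18-21, 22-0}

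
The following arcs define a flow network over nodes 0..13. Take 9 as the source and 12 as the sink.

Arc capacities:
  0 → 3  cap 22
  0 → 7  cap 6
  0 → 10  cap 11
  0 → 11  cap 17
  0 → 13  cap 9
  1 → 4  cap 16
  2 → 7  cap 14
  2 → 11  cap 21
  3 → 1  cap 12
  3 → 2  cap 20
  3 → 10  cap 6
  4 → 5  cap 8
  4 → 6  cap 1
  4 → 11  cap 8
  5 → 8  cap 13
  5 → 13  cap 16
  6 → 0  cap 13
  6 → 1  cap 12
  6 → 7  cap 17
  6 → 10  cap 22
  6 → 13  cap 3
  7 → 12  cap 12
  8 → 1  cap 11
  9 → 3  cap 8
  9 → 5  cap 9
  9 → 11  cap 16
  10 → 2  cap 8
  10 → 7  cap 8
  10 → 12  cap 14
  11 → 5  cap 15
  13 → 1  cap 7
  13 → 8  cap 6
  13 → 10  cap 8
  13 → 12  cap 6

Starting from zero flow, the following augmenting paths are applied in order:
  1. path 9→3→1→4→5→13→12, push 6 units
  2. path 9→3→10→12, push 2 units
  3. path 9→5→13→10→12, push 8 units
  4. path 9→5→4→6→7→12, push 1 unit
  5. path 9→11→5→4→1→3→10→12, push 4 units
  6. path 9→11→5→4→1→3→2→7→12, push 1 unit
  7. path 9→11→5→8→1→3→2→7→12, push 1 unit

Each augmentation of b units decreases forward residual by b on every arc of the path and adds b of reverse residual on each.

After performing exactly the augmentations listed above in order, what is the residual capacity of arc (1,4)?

Residual capacity of (1,4): 15

after path 1 (9→3→1→4→5→13→12, push 6): res(1,4)=10
after path 2 (9→3→10→12, push 2): res(1,4)=10
after path 3 (9→5→13→10→12, push 8): res(1,4)=10
after path 4 (9→5→4→6→7→12, push 1): res(1,4)=10
after path 5 (9→11→5→4→1→3→10→12, push 4): res(1,4)=14
after path 6 (9→11→5→4→1→3→2→7→12, push 1): res(1,4)=15
after path 7 (9→11→5→8→1→3→2→7→12, push 1): res(1,4)=15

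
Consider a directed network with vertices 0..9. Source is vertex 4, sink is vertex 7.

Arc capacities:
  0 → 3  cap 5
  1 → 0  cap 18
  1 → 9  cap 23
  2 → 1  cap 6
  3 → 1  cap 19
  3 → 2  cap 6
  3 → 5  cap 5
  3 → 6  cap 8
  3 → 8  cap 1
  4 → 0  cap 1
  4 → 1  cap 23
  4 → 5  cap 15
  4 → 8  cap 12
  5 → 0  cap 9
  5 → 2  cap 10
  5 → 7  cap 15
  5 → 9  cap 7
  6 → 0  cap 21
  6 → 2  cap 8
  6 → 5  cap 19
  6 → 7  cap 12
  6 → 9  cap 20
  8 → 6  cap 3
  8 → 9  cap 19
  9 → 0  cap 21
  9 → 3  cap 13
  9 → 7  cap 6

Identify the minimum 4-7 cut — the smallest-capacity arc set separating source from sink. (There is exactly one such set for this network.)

Min-cut arcs: {(3,6), (5,7), (8,6), (9,7)} (total capacity 32)

augment #1: 4→5→7 push 15
augment #2: 4→1→9→7 push 6
augment #3: 4→8→6→7 push 3
augment #4: 4→0→3→6→7 push 1
augment #5: 4→1→0→3→6→7 push 4
augment #6: 4→1→9→3→6→7 push 3
max flow = 32; residual-reachable set from 4 gives S-side
cut edges (S→T): {(3,6), (5,7), (8,6), (9,7)} total cap 32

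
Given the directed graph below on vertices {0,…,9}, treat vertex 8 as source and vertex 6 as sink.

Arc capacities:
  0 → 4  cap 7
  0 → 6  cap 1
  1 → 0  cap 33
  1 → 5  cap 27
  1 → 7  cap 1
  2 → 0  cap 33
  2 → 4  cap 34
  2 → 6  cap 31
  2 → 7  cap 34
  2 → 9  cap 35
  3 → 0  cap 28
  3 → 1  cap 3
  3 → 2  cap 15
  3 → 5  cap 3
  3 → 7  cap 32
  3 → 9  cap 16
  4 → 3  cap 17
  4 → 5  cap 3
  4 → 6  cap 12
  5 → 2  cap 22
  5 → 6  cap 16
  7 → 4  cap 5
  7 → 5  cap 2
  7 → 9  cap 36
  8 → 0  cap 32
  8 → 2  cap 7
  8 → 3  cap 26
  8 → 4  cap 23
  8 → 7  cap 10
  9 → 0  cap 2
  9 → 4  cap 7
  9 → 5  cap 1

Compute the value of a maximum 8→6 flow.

Maximum flow value: 47

augment #1: 8→0→6 bottleneck 1, total now 1
augment #2: 8→2→6 bottleneck 7, total now 8
augment #3: 8→4→6 bottleneck 12, total now 20
augment #4: 8→3→2→6 bottleneck 15, total now 35
augment #5: 8→3→5→6 bottleneck 3, total now 38
augment #6: 8→4→5→6 bottleneck 3, total now 41
augment #7: 8→7→5→6 bottleneck 2, total now 43
augment #8: 8→3→1→5→6 bottleneck 3, total now 46
augment #9: 8→3→9→5→6 bottleneck 1, total now 47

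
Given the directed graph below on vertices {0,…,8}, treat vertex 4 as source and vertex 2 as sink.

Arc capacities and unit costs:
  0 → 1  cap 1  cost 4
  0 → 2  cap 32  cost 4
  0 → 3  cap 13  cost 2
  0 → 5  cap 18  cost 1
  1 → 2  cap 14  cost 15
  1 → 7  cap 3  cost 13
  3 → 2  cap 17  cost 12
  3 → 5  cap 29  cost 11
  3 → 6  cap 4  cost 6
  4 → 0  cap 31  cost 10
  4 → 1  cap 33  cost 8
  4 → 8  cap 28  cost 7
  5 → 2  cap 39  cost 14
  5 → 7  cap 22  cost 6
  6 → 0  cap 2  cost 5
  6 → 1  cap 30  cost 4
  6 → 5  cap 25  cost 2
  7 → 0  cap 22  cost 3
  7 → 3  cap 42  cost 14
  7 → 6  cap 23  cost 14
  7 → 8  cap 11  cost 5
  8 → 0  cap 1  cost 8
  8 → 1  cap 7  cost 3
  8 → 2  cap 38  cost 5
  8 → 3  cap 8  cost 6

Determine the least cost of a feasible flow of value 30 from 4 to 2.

shortest-cost path #1: 4→8→2 push 28 @ unit cost 12 (adds 336)
shortest-cost path #2: 4→0→2 push 2 @ unit cost 14 (adds 28)
total cost = 364

Minimum cost for 30 units: 364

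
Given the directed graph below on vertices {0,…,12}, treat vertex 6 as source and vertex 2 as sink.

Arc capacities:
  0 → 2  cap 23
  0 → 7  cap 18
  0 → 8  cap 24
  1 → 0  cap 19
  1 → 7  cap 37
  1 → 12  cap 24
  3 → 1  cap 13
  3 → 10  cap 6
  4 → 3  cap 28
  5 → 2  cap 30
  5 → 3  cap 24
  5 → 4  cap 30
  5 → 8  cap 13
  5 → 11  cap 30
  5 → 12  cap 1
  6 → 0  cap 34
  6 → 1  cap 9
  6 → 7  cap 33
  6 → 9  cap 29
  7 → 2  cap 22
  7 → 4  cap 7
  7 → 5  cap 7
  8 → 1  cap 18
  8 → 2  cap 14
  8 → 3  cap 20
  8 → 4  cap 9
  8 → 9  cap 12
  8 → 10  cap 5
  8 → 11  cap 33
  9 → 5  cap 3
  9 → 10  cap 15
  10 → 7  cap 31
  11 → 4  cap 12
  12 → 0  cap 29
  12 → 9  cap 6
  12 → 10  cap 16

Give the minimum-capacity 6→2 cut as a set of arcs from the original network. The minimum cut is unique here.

Min-cut arcs: {(0,2), (7,2), (7,5), (8,2), (9,5)} (total capacity 69)

augment #1: 6→0→2 push 23
augment #2: 6→7→2 push 22
augment #3: 6→0→8→2 push 11
augment #4: 6→7→5→2 push 7
augment #5: 6→9→5→2 push 3
augment #6: 6→1→0→8→2 push 3
max flow = 69; residual-reachable set from 6 gives S-side
cut edges (S→T): {(0,2), (7,2), (7,5), (8,2), (9,5)} total cap 69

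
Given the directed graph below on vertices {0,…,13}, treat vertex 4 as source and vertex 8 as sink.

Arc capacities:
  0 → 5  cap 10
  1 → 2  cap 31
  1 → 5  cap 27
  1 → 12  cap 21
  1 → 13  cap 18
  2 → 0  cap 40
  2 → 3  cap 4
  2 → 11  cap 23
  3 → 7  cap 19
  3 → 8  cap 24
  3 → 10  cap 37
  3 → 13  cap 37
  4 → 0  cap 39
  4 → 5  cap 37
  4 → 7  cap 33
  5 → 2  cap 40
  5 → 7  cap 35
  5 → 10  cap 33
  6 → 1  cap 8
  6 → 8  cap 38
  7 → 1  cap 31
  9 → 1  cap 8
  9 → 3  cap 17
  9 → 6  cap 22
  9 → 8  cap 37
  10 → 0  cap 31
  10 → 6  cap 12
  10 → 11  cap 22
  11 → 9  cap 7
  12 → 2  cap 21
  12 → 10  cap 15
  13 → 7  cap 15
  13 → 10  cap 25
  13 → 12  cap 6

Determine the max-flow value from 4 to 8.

Maximum flow value: 23

augment #1: 4→5→2→3→8 bottleneck 4, total now 4
augment #2: 4→5→10→6→8 bottleneck 12, total now 16
augment #3: 4→5→2→11→9→8 bottleneck 7, total now 23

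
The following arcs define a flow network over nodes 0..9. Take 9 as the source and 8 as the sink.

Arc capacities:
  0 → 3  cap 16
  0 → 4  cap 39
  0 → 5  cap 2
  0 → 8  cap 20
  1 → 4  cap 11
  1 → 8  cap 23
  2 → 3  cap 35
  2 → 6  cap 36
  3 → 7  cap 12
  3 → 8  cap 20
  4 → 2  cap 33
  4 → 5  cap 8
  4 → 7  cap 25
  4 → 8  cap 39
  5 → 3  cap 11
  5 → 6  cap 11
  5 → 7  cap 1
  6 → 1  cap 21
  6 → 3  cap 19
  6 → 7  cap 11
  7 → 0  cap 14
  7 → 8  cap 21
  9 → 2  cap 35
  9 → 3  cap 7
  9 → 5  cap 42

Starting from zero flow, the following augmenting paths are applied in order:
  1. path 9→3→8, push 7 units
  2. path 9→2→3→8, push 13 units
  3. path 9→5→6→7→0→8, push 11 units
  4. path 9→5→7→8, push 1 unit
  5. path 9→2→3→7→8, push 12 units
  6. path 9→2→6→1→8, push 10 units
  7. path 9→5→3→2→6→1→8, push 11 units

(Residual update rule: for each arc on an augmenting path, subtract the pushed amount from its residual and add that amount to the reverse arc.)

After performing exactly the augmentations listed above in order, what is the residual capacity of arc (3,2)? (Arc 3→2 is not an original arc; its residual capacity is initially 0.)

Residual capacity of (3,2): 14

after path 1 (9→3→8, push 7): res(3,2)=0
after path 2 (9→2→3→8, push 13): res(3,2)=13
after path 3 (9→5→6→7→0→8, push 11): res(3,2)=13
after path 4 (9→5→7→8, push 1): res(3,2)=13
after path 5 (9→2→3→7→8, push 12): res(3,2)=25
after path 6 (9→2→6→1→8, push 10): res(3,2)=25
after path 7 (9→5→3→2→6→1→8, push 11): res(3,2)=14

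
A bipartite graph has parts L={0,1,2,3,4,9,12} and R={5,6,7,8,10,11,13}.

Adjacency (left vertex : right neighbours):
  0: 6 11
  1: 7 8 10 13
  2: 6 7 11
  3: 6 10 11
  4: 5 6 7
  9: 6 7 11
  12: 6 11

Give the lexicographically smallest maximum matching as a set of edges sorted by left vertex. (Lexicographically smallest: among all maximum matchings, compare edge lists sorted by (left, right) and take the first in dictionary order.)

|M| = 6 (so the lex-smallest maximum matching has 6 edges)
process left vertices in ascending order; for each, take the smallest-labelled available neighbour that still permits 6 edges overall, or leave it unmatched if none does
lex-smallest matching: {0-6, 1-8, 2-7, 3-10, 4-5, 9-11}

Lex-smallest maximum matching: {(0,6), (1,8), (2,7), (3,10), (4,5), (9,11)}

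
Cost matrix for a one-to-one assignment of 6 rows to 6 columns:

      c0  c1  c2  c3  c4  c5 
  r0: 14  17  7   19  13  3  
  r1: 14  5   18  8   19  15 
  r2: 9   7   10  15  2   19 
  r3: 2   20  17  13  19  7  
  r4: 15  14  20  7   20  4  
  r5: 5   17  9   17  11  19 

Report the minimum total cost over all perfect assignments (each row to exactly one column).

Minimum assignment cost: 28

optimal assignment: row0→col5 (cost 3), row1→col1 (cost 5), row2→col4 (cost 2), row3→col0 (cost 2), row4→col3 (cost 7), row5→col2 (cost 9)
total = 3 + 5 + 2 + 2 + 7 + 9 = 28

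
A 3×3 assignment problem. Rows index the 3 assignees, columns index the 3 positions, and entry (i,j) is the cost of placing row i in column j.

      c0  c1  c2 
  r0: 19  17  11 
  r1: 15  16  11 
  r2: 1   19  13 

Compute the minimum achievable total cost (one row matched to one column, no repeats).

optimal assignment: row0→col2 (cost 11), row1→col1 (cost 16), row2→col0 (cost 1)
total = 11 + 16 + 1 = 28

Minimum assignment cost: 28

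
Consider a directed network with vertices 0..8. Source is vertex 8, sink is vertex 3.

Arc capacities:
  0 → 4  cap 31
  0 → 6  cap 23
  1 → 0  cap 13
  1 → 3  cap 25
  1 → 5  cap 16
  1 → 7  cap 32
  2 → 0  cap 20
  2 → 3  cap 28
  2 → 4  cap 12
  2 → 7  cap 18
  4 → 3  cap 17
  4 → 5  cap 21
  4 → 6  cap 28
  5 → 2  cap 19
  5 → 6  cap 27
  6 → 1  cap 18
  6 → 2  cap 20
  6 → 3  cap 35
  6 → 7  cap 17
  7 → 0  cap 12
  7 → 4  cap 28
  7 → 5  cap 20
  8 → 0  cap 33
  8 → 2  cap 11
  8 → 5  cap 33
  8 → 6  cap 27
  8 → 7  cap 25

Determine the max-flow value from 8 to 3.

Maximum flow value: 98

augment #1: 8→2→3 bottleneck 11, total now 11
augment #2: 8→6→3 bottleneck 27, total now 38
augment #3: 8→0→4→3 bottleneck 17, total now 55
augment #4: 8→0→6→3 bottleneck 8, total now 63
augment #5: 8→5→2→3 bottleneck 17, total now 80
augment #6: 8→0→6→1→3 bottleneck 8, total now 88
augment #7: 8→5→6→1→3 bottleneck 10, total now 98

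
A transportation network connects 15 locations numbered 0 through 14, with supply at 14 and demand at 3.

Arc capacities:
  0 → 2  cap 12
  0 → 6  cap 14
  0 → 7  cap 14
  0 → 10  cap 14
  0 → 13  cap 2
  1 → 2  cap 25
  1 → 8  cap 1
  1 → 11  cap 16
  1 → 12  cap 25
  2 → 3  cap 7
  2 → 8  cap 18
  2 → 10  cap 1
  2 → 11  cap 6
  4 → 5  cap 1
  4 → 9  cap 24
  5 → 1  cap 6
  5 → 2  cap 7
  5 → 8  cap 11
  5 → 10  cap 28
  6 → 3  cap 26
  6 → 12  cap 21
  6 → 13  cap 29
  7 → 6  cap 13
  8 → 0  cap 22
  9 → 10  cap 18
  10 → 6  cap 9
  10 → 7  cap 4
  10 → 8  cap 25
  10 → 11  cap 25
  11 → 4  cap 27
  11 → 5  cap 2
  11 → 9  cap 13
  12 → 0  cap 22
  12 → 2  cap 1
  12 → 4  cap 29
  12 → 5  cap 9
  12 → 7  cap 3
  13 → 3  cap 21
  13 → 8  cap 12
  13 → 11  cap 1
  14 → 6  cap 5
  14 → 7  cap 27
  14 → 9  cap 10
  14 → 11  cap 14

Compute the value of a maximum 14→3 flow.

Maximum flow value: 39

augment #1: 14→6→3 bottleneck 5, total now 5
augment #2: 14→7→6→3 bottleneck 13, total now 18
augment #3: 14→9→10→6→3 bottleneck 8, total now 26
augment #4: 14→11→5→2→3 bottleneck 2, total now 28
augment #5: 14→9→10→6→13→3 bottleneck 1, total now 29
augment #6: 14→11→4→5→2→3 bottleneck 1, total now 30
augment #7: 14→9→10→8→0→2→3 bottleneck 1, total now 31
augment #8: 14→11→9→10→8→0→2→3 bottleneck 3, total now 34
augment #9: 14→11→9→10→8→0→13→3 bottleneck 2, total now 36
augment #10: 14→11→9→10→8→0→6→13→3 bottleneck 3, total now 39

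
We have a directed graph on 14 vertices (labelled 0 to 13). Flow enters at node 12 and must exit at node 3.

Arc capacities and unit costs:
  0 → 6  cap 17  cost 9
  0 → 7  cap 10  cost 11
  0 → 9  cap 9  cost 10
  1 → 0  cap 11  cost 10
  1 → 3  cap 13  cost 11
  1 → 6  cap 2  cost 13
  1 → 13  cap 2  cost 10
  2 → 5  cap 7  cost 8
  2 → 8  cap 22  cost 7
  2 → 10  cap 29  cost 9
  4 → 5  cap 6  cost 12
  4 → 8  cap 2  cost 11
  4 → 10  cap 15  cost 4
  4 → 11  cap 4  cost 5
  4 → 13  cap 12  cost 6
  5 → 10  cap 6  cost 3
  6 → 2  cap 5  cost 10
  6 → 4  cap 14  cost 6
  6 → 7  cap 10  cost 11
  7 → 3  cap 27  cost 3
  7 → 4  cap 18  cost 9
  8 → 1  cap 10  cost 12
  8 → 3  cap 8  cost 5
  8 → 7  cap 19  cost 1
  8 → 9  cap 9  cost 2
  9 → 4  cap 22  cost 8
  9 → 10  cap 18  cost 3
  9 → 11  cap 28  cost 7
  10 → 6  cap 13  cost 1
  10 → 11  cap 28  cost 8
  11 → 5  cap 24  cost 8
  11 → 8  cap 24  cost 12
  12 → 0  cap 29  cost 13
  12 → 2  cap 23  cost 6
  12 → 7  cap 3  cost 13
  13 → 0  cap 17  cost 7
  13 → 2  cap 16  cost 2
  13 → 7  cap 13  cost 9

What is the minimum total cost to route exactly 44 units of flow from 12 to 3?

shortest-cost path #1: 12→7→3 push 3 @ unit cost 16 (adds 48)
shortest-cost path #2: 12→2→8→7→3 push 19 @ unit cost 17 (adds 323)
shortest-cost path #3: 12→2→8→3 push 3 @ unit cost 18 (adds 54)
shortest-cost path #4: 12→0→7→3 push 5 @ unit cost 27 (adds 135)
shortest-cost path #5: 12→0→7→8→3 push 5 @ unit cost 28 (adds 140)
shortest-cost path #6: 12→2→10→6→7→8→1→3 push 1 @ unit cost 49 (adds 49)
shortest-cost path #7: 12→0→6→7→8→1→3 push 8 @ unit cost 55 (adds 440)
total cost = 1189

Minimum cost for 44 units: 1189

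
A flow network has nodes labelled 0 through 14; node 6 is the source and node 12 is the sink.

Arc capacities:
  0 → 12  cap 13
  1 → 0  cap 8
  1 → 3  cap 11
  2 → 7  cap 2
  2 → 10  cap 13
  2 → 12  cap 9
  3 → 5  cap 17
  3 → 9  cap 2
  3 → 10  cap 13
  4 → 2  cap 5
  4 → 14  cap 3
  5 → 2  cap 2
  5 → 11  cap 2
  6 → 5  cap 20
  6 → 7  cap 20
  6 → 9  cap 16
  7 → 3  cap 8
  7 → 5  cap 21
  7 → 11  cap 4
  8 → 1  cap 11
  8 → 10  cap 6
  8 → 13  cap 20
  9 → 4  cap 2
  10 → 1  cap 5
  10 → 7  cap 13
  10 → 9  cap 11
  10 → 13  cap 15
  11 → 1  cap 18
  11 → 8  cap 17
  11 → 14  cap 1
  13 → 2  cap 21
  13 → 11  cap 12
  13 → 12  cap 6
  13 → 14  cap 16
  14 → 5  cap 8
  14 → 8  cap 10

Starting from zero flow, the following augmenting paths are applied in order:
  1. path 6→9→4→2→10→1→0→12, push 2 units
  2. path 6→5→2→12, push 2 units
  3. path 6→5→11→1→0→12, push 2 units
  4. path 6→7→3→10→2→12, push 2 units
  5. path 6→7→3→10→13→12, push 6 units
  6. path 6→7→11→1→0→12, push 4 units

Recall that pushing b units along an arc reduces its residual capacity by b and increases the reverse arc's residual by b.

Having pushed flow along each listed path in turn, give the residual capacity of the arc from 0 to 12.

after path 1 (6→9→4→2→10→1→0→12, push 2): res(0,12)=11
after path 2 (6→5→2→12, push 2): res(0,12)=11
after path 3 (6→5→11→1→0→12, push 2): res(0,12)=9
after path 4 (6→7→3→10→2→12, push 2): res(0,12)=9
after path 5 (6→7→3→10→13→12, push 6): res(0,12)=9
after path 6 (6→7→11→1→0→12, push 4): res(0,12)=5

Residual capacity of (0,12): 5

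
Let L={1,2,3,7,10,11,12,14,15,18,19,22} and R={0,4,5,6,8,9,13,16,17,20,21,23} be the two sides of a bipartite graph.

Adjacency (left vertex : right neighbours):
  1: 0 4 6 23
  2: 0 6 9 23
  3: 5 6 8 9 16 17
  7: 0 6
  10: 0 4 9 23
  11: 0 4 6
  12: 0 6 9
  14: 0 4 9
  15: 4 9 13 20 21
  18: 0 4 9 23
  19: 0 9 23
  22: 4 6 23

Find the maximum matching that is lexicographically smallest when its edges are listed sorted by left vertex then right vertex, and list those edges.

Lex-smallest maximum matching: {(1,0), (2,6), (3,5), (10,4), (12,9), (15,13), (18,23)}

|M| = 7 (so the lex-smallest maximum matching has 7 edges)
process left vertices in ascending order; for each, take the smallest-labelled available neighbour that still permits 7 edges overall, or leave it unmatched if none does
lex-smallest matching: {1-0, 2-6, 3-5, 10-4, 12-9, 15-13, 18-23}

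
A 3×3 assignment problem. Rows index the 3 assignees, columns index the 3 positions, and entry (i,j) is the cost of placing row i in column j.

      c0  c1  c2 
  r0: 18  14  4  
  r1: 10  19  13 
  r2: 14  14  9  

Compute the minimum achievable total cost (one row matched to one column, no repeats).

Minimum assignment cost: 28

optimal assignment: row0→col2 (cost 4), row1→col0 (cost 10), row2→col1 (cost 14)
total = 4 + 10 + 14 = 28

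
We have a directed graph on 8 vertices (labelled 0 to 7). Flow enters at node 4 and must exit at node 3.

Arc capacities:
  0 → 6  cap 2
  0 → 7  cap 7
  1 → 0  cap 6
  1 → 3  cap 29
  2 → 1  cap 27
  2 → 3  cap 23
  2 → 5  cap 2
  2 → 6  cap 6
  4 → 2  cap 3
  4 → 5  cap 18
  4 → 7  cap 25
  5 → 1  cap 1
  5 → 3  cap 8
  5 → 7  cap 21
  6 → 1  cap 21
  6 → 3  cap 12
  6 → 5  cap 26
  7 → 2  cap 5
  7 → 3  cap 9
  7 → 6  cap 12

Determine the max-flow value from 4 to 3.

augment #1: 4→2→3 bottleneck 3, total now 3
augment #2: 4→5→3 bottleneck 8, total now 11
augment #3: 4→7→3 bottleneck 9, total now 20
augment #4: 4→5→1→3 bottleneck 1, total now 21
augment #5: 4→7→2→3 bottleneck 5, total now 26
augment #6: 4→7→6→3 bottleneck 11, total now 37
augment #7: 4→5→7→6→3 bottleneck 1, total now 38

Maximum flow value: 38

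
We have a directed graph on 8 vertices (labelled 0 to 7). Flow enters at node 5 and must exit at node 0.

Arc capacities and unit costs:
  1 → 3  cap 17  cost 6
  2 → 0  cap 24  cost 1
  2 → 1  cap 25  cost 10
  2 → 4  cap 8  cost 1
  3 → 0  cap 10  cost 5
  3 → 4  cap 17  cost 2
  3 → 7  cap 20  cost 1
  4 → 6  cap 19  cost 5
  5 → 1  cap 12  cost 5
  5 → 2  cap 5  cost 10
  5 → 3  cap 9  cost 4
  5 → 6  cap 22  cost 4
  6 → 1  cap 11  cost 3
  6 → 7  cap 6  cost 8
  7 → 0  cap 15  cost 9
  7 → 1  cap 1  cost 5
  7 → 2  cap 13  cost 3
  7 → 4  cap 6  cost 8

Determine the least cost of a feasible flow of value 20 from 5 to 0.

Minimum cost for 20 units: 232

shortest-cost path #1: 5→3→0 push 9 @ unit cost 9 (adds 81)
shortest-cost path #2: 5→2→0 push 5 @ unit cost 11 (adds 55)
shortest-cost path #3: 5→6→7→2→0 push 6 @ unit cost 16 (adds 96)
total cost = 232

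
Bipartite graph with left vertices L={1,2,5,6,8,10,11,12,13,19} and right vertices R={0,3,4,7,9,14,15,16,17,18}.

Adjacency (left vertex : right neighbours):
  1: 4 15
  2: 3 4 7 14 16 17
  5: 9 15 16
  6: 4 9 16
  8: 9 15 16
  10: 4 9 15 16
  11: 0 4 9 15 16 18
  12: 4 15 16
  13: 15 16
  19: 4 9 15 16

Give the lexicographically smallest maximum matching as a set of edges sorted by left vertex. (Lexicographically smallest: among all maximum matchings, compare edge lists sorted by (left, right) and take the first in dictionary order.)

Lex-smallest maximum matching: {(1,4), (2,3), (5,9), (6,16), (8,15), (11,0)}

|M| = 6 (so the lex-smallest maximum matching has 6 edges)
process left vertices in ascending order; for each, take the smallest-labelled available neighbour that still permits 6 edges overall, or leave it unmatched if none does
lex-smallest matching: {1-4, 2-3, 5-9, 6-16, 8-15, 11-0}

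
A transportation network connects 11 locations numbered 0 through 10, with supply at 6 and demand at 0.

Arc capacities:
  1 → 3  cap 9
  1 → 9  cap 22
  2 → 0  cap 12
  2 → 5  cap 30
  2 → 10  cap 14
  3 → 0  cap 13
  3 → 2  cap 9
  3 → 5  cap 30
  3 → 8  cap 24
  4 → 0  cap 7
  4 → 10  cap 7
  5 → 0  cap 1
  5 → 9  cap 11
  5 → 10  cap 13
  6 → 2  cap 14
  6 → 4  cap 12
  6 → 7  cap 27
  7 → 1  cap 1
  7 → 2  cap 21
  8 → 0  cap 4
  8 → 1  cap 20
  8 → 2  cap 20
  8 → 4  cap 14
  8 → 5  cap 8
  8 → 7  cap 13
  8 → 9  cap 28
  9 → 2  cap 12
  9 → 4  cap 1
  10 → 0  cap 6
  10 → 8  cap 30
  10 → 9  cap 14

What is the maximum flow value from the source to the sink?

Maximum flow value: 39

augment #1: 6→2→0 bottleneck 12, total now 12
augment #2: 6→4→0 bottleneck 7, total now 19
augment #3: 6→2→5→0 bottleneck 1, total now 20
augment #4: 6→2→10→0 bottleneck 1, total now 21
augment #5: 6→4→10→0 bottleneck 5, total now 26
augment #6: 6→7→1→3→0 bottleneck 1, total now 27
augment #7: 6→7→2→10→8→0 bottleneck 4, total now 31
augment #8: 6→7→2→10→8→1→3→0 bottleneck 8, total now 39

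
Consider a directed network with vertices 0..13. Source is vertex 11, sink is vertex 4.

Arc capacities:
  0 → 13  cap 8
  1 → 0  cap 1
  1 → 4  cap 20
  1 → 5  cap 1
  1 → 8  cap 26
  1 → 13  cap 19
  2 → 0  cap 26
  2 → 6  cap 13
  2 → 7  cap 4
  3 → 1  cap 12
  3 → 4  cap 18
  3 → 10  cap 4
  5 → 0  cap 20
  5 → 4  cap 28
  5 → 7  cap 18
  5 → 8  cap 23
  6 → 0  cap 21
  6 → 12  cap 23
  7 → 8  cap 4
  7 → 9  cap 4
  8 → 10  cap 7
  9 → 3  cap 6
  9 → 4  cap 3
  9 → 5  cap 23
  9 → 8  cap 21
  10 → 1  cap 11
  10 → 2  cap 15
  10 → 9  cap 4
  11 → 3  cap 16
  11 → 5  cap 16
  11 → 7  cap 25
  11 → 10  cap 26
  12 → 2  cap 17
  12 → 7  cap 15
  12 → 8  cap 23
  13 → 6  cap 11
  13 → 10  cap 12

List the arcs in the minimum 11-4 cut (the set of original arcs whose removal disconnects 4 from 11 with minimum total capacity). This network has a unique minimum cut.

Min-cut arcs: {(7,9), (10,1), (10,9), (11,3), (11,5)} (total capacity 51)

augment #1: 11→3→4 push 16
augment #2: 11→5→4 push 16
augment #3: 11→7→9→4 push 3
augment #4: 11→10→1→4 push 11
augment #5: 11→7→9→3→4 push 1
augment #6: 11→10→9→3→4 push 1
augment #7: 11→10→9→5→4 push 3
max flow = 51; residual-reachable set from 11 gives S-side
cut edges (S→T): {(7,9), (10,1), (10,9), (11,3), (11,5)} total cap 51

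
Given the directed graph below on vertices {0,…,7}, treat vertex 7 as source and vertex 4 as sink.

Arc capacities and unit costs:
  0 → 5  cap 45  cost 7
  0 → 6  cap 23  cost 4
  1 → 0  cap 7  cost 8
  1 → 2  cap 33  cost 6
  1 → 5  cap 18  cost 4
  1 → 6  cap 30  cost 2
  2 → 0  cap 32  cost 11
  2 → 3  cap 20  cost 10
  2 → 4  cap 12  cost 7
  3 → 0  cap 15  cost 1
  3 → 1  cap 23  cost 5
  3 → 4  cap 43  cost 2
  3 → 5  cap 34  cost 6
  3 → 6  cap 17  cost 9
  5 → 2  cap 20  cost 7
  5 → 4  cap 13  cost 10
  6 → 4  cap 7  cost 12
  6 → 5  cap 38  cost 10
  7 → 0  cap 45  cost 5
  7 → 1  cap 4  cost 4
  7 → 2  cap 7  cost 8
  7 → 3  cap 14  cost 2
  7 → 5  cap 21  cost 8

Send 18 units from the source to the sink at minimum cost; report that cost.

Minimum cost for 18 units: 116

shortest-cost path #1: 7→3→4 push 14 @ unit cost 4 (adds 56)
shortest-cost path #2: 7→2→4 push 4 @ unit cost 15 (adds 60)
total cost = 116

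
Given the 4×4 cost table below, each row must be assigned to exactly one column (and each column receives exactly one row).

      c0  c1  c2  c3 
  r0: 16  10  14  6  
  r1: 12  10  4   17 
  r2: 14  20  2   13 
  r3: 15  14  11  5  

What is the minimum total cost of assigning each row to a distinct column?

Minimum assignment cost: 29

optimal assignment: row0→col1 (cost 10), row1→col0 (cost 12), row2→col2 (cost 2), row3→col3 (cost 5)
total = 10 + 12 + 2 + 5 = 29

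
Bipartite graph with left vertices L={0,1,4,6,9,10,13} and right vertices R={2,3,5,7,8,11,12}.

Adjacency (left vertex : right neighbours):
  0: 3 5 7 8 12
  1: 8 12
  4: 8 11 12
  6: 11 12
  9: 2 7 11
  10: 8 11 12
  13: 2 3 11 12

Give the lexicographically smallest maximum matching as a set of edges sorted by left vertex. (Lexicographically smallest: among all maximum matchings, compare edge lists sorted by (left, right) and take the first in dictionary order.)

Lex-smallest maximum matching: {(0,3), (1,8), (4,11), (6,12), (9,7), (13,2)}

|M| = 6 (so the lex-smallest maximum matching has 6 edges)
process left vertices in ascending order; for each, take the smallest-labelled available neighbour that still permits 6 edges overall, or leave it unmatched if none does
lex-smallest matching: {0-3, 1-8, 4-11, 6-12, 9-7, 13-2}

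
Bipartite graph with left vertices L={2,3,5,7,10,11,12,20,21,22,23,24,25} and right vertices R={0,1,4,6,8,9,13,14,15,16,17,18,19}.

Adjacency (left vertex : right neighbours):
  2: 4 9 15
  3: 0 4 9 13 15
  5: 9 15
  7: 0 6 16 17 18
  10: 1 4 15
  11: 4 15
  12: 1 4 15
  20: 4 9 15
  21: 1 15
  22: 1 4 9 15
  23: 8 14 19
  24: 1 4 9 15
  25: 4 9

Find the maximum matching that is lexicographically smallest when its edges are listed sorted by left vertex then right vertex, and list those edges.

Lex-smallest maximum matching: {(2,4), (3,0), (5,9), (7,6), (10,1), (11,15), (23,8)}

|M| = 7 (so the lex-smallest maximum matching has 7 edges)
process left vertices in ascending order; for each, take the smallest-labelled available neighbour that still permits 7 edges overall, or leave it unmatched if none does
lex-smallest matching: {2-4, 3-0, 5-9, 7-6, 10-1, 11-15, 23-8}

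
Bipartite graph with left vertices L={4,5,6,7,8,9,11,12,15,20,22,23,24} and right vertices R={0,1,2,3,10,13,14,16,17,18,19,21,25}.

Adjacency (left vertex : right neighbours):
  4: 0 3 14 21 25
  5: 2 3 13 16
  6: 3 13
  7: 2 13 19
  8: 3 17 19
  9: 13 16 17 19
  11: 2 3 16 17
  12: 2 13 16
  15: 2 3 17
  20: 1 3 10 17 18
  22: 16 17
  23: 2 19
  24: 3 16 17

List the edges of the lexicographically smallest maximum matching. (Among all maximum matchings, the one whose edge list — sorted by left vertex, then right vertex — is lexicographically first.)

Lex-smallest maximum matching: {(4,0), (5,2), (6,3), (7,13), (8,17), (9,16), (20,1), (23,19)}

|M| = 8 (so the lex-smallest maximum matching has 8 edges)
process left vertices in ascending order; for each, take the smallest-labelled available neighbour that still permits 8 edges overall, or leave it unmatched if none does
lex-smallest matching: {4-0, 5-2, 6-3, 7-13, 8-17, 9-16, 20-1, 23-19}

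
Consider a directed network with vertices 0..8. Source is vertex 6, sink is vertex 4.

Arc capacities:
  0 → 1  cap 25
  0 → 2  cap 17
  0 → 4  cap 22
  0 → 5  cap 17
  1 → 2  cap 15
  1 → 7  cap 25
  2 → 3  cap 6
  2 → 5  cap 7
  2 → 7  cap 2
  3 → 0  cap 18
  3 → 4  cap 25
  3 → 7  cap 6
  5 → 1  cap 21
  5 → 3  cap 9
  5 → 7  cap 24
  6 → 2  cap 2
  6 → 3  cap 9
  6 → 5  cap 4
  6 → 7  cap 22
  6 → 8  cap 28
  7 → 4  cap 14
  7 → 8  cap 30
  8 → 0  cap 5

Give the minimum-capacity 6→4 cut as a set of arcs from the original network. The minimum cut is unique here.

Min-cut arcs: {(6,2), (6,3), (6,5), (7,4), (8,0)} (total capacity 34)

augment #1: 6→3→4 push 9
augment #2: 6→7→4 push 14
augment #3: 6→2→3→4 push 2
augment #4: 6→5→3→4 push 4
augment #5: 6→8→0→4 push 5
max flow = 34; residual-reachable set from 6 gives S-side
cut edges (S→T): {(6,2), (6,3), (6,5), (7,4), (8,0)} total cap 34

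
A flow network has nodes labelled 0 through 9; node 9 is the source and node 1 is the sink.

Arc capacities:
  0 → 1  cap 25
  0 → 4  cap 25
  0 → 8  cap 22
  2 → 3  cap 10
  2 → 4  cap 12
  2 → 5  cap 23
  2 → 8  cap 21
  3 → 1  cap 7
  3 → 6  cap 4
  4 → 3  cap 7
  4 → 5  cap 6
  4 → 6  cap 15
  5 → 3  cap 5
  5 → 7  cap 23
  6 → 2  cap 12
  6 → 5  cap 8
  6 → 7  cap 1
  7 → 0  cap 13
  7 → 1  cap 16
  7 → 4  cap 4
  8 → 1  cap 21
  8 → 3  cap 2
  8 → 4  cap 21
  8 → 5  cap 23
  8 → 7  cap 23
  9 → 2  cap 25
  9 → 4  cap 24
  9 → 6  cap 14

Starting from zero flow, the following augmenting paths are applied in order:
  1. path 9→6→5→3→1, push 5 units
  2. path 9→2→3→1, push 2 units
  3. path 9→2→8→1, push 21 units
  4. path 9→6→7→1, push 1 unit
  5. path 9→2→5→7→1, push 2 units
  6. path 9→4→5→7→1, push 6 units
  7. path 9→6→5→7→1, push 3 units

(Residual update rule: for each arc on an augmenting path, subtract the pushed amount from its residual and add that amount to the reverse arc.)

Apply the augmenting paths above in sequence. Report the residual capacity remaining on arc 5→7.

Residual capacity of (5,7): 12

after path 1 (9→6→5→3→1, push 5): res(5,7)=23
after path 2 (9→2→3→1, push 2): res(5,7)=23
after path 3 (9→2→8→1, push 21): res(5,7)=23
after path 4 (9→6→7→1, push 1): res(5,7)=23
after path 5 (9→2→5→7→1, push 2): res(5,7)=21
after path 6 (9→4→5→7→1, push 6): res(5,7)=15
after path 7 (9→6→5→7→1, push 3): res(5,7)=12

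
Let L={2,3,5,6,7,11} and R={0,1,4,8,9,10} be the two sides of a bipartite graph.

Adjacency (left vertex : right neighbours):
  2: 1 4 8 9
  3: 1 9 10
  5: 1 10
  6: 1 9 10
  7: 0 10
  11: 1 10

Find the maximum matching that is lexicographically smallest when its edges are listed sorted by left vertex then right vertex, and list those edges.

|M| = 5 (so the lex-smallest maximum matching has 5 edges)
process left vertices in ascending order; for each, take the smallest-labelled available neighbour that still permits 5 edges overall, or leave it unmatched if none does
lex-smallest matching: {2-4, 3-1, 5-10, 6-9, 7-0}

Lex-smallest maximum matching: {(2,4), (3,1), (5,10), (6,9), (7,0)}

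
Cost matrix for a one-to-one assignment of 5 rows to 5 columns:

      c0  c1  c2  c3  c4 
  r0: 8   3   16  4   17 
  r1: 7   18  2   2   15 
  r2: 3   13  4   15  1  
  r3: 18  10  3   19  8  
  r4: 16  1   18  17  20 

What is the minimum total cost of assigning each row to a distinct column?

optimal assignment: row0→col0 (cost 8), row1→col3 (cost 2), row2→col4 (cost 1), row3→col2 (cost 3), row4→col1 (cost 1)
total = 8 + 2 + 1 + 3 + 1 = 15

Minimum assignment cost: 15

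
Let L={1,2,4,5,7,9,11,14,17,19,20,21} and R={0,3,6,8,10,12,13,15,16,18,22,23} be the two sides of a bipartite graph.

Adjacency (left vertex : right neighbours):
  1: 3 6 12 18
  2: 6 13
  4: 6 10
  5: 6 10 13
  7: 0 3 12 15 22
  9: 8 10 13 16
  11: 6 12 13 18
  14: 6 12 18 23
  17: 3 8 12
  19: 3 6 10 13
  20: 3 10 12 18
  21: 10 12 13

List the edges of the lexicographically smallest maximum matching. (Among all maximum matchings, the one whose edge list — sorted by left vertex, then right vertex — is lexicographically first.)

|M| = 10 (so the lex-smallest maximum matching has 10 edges)
process left vertices in ascending order; for each, take the smallest-labelled available neighbour that still permits 10 edges overall, or leave it unmatched if none does
lex-smallest matching: {1-3, 2-6, 4-10, 5-13, 7-0, 9-16, 11-12, 14-23, 17-8, 20-18}

Lex-smallest maximum matching: {(1,3), (2,6), (4,10), (5,13), (7,0), (9,16), (11,12), (14,23), (17,8), (20,18)}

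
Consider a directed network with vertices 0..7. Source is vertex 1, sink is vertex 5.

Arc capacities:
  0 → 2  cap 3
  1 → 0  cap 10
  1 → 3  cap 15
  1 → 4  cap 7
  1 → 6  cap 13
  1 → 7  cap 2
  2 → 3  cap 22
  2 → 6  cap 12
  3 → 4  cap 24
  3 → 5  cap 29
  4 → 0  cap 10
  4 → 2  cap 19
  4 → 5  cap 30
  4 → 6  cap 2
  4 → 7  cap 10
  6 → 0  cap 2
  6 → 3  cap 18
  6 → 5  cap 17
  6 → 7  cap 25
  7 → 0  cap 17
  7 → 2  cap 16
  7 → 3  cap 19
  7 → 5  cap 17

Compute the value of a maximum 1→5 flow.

augment #1: 1→3→5 bottleneck 15, total now 15
augment #2: 1→4→5 bottleneck 7, total now 22
augment #3: 1→6→5 bottleneck 13, total now 35
augment #4: 1→7→5 bottleneck 2, total now 37
augment #5: 1→0→2→3→5 bottleneck 3, total now 40

Maximum flow value: 40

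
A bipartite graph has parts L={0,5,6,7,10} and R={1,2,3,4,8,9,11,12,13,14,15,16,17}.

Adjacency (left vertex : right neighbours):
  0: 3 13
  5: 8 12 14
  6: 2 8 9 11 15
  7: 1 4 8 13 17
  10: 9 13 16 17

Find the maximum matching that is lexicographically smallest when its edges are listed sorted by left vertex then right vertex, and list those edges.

Lex-smallest maximum matching: {(0,3), (5,8), (6,2), (7,1), (10,9)}

|M| = 5 (so the lex-smallest maximum matching has 5 edges)
process left vertices in ascending order; for each, take the smallest-labelled available neighbour that still permits 5 edges overall, or leave it unmatched if none does
lex-smallest matching: {0-3, 5-8, 6-2, 7-1, 10-9}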